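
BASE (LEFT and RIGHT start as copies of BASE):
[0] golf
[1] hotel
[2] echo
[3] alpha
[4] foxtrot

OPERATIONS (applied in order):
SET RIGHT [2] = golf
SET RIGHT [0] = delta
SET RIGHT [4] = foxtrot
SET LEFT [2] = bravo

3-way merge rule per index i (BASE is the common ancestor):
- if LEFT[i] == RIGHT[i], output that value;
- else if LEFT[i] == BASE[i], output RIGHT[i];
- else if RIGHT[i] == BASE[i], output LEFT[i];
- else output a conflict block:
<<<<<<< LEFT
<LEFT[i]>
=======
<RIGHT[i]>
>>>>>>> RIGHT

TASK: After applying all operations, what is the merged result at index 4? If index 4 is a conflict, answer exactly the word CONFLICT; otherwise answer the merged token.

Final LEFT:  [golf, hotel, bravo, alpha, foxtrot]
Final RIGHT: [delta, hotel, golf, alpha, foxtrot]
i=0: L=golf=BASE, R=delta -> take RIGHT -> delta
i=1: L=hotel R=hotel -> agree -> hotel
i=2: BASE=echo L=bravo R=golf all differ -> CONFLICT
i=3: L=alpha R=alpha -> agree -> alpha
i=4: L=foxtrot R=foxtrot -> agree -> foxtrot
Index 4 -> foxtrot

Answer: foxtrot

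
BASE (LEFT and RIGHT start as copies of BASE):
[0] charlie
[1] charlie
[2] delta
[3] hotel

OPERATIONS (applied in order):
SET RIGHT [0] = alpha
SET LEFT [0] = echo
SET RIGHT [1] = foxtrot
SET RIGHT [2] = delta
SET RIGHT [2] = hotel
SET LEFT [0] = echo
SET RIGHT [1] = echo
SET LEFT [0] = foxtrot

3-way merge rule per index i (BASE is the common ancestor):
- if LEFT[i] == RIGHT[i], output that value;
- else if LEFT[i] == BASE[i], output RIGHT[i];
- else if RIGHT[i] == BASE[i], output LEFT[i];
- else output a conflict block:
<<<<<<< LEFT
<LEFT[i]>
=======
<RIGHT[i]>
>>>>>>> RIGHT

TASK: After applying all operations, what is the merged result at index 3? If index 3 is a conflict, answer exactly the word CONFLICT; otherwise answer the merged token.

Final LEFT:  [foxtrot, charlie, delta, hotel]
Final RIGHT: [alpha, echo, hotel, hotel]
i=0: BASE=charlie L=foxtrot R=alpha all differ -> CONFLICT
i=1: L=charlie=BASE, R=echo -> take RIGHT -> echo
i=2: L=delta=BASE, R=hotel -> take RIGHT -> hotel
i=3: L=hotel R=hotel -> agree -> hotel
Index 3 -> hotel

Answer: hotel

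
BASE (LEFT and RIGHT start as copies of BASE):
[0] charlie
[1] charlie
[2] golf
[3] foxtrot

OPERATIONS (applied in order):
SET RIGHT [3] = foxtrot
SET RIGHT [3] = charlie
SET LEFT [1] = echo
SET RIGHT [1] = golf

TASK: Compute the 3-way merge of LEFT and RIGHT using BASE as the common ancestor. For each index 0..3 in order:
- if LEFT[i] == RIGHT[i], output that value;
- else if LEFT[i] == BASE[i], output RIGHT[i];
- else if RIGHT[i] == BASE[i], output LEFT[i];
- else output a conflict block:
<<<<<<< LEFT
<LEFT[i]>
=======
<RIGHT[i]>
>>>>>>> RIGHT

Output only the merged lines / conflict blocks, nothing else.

Final LEFT:  [charlie, echo, golf, foxtrot]
Final RIGHT: [charlie, golf, golf, charlie]
i=0: L=charlie R=charlie -> agree -> charlie
i=1: BASE=charlie L=echo R=golf all differ -> CONFLICT
i=2: L=golf R=golf -> agree -> golf
i=3: L=foxtrot=BASE, R=charlie -> take RIGHT -> charlie

Answer: charlie
<<<<<<< LEFT
echo
=======
golf
>>>>>>> RIGHT
golf
charlie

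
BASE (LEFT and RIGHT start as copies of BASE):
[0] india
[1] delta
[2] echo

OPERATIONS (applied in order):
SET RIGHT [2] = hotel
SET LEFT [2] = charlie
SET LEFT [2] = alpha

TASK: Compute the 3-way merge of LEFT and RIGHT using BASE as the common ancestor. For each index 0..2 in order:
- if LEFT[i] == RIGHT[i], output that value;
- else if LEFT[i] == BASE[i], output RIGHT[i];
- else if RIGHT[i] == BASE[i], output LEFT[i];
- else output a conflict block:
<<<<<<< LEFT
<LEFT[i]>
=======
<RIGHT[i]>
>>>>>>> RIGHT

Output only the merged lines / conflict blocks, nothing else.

Answer: india
delta
<<<<<<< LEFT
alpha
=======
hotel
>>>>>>> RIGHT

Derivation:
Final LEFT:  [india, delta, alpha]
Final RIGHT: [india, delta, hotel]
i=0: L=india R=india -> agree -> india
i=1: L=delta R=delta -> agree -> delta
i=2: BASE=echo L=alpha R=hotel all differ -> CONFLICT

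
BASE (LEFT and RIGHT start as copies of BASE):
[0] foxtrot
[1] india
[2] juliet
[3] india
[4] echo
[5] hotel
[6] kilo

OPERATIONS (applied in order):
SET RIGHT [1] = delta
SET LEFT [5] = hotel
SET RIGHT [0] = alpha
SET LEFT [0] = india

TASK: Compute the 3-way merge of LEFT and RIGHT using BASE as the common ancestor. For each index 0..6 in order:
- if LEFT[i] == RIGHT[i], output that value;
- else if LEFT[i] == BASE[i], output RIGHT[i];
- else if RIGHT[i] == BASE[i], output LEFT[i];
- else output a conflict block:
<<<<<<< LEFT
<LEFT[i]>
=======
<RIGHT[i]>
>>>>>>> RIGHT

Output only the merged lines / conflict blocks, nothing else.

Answer: <<<<<<< LEFT
india
=======
alpha
>>>>>>> RIGHT
delta
juliet
india
echo
hotel
kilo

Derivation:
Final LEFT:  [india, india, juliet, india, echo, hotel, kilo]
Final RIGHT: [alpha, delta, juliet, india, echo, hotel, kilo]
i=0: BASE=foxtrot L=india R=alpha all differ -> CONFLICT
i=1: L=india=BASE, R=delta -> take RIGHT -> delta
i=2: L=juliet R=juliet -> agree -> juliet
i=3: L=india R=india -> agree -> india
i=4: L=echo R=echo -> agree -> echo
i=5: L=hotel R=hotel -> agree -> hotel
i=6: L=kilo R=kilo -> agree -> kilo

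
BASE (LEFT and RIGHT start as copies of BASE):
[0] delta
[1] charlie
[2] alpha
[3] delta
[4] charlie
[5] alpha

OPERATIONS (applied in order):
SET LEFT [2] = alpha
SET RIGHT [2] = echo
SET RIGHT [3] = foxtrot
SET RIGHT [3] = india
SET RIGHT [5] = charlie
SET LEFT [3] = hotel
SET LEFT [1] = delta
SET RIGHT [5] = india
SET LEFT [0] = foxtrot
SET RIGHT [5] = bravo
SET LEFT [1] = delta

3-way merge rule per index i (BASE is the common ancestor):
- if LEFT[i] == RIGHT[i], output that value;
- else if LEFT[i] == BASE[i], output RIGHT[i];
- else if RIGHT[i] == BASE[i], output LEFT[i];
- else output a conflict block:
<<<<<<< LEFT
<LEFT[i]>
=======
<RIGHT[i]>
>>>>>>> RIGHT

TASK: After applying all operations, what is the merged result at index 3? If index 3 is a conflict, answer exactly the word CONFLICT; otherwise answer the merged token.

Answer: CONFLICT

Derivation:
Final LEFT:  [foxtrot, delta, alpha, hotel, charlie, alpha]
Final RIGHT: [delta, charlie, echo, india, charlie, bravo]
i=0: L=foxtrot, R=delta=BASE -> take LEFT -> foxtrot
i=1: L=delta, R=charlie=BASE -> take LEFT -> delta
i=2: L=alpha=BASE, R=echo -> take RIGHT -> echo
i=3: BASE=delta L=hotel R=india all differ -> CONFLICT
i=4: L=charlie R=charlie -> agree -> charlie
i=5: L=alpha=BASE, R=bravo -> take RIGHT -> bravo
Index 3 -> CONFLICT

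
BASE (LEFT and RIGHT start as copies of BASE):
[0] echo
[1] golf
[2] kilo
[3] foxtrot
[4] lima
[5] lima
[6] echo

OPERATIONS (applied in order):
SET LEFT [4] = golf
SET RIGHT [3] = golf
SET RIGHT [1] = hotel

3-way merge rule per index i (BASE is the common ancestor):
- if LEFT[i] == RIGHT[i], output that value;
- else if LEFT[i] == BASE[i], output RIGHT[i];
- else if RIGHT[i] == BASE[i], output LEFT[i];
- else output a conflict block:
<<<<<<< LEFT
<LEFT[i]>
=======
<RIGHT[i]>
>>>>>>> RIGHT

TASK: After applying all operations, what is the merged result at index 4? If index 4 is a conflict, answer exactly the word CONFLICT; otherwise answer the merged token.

Answer: golf

Derivation:
Final LEFT:  [echo, golf, kilo, foxtrot, golf, lima, echo]
Final RIGHT: [echo, hotel, kilo, golf, lima, lima, echo]
i=0: L=echo R=echo -> agree -> echo
i=1: L=golf=BASE, R=hotel -> take RIGHT -> hotel
i=2: L=kilo R=kilo -> agree -> kilo
i=3: L=foxtrot=BASE, R=golf -> take RIGHT -> golf
i=4: L=golf, R=lima=BASE -> take LEFT -> golf
i=5: L=lima R=lima -> agree -> lima
i=6: L=echo R=echo -> agree -> echo
Index 4 -> golf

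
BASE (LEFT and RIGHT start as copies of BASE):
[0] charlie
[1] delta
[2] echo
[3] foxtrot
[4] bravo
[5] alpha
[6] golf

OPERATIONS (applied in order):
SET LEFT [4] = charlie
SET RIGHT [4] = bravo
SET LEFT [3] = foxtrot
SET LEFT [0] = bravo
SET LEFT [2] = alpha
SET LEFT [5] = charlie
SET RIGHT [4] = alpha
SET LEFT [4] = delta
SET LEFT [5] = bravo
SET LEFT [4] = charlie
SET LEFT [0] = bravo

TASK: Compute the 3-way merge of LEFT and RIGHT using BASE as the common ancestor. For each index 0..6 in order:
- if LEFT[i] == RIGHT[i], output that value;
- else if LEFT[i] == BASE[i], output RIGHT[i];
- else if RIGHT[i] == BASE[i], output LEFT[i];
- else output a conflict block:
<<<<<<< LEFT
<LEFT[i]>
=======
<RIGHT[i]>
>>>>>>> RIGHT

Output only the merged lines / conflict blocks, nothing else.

Final LEFT:  [bravo, delta, alpha, foxtrot, charlie, bravo, golf]
Final RIGHT: [charlie, delta, echo, foxtrot, alpha, alpha, golf]
i=0: L=bravo, R=charlie=BASE -> take LEFT -> bravo
i=1: L=delta R=delta -> agree -> delta
i=2: L=alpha, R=echo=BASE -> take LEFT -> alpha
i=3: L=foxtrot R=foxtrot -> agree -> foxtrot
i=4: BASE=bravo L=charlie R=alpha all differ -> CONFLICT
i=5: L=bravo, R=alpha=BASE -> take LEFT -> bravo
i=6: L=golf R=golf -> agree -> golf

Answer: bravo
delta
alpha
foxtrot
<<<<<<< LEFT
charlie
=======
alpha
>>>>>>> RIGHT
bravo
golf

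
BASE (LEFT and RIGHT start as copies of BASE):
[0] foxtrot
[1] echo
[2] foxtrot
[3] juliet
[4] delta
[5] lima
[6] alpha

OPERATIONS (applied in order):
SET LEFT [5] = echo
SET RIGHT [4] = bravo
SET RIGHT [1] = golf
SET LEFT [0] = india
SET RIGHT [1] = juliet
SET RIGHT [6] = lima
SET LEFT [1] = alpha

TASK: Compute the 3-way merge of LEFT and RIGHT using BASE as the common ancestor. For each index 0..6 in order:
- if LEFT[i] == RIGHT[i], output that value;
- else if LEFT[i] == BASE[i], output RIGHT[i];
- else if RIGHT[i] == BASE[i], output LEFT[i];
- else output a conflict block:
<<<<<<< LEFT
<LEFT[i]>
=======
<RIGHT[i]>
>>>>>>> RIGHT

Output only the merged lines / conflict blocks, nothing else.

Final LEFT:  [india, alpha, foxtrot, juliet, delta, echo, alpha]
Final RIGHT: [foxtrot, juliet, foxtrot, juliet, bravo, lima, lima]
i=0: L=india, R=foxtrot=BASE -> take LEFT -> india
i=1: BASE=echo L=alpha R=juliet all differ -> CONFLICT
i=2: L=foxtrot R=foxtrot -> agree -> foxtrot
i=3: L=juliet R=juliet -> agree -> juliet
i=4: L=delta=BASE, R=bravo -> take RIGHT -> bravo
i=5: L=echo, R=lima=BASE -> take LEFT -> echo
i=6: L=alpha=BASE, R=lima -> take RIGHT -> lima

Answer: india
<<<<<<< LEFT
alpha
=======
juliet
>>>>>>> RIGHT
foxtrot
juliet
bravo
echo
lima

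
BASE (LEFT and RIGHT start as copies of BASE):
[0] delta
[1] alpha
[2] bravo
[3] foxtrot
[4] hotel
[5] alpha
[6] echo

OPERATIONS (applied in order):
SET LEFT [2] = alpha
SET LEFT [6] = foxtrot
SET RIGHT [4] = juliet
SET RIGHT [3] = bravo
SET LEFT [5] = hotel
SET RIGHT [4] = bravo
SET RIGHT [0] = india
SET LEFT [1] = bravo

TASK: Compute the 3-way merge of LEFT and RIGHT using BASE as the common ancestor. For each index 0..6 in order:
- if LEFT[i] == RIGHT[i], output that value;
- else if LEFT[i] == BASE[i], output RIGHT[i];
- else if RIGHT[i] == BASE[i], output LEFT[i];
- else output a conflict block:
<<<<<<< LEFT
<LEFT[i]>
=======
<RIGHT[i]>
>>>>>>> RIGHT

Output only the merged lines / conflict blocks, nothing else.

Final LEFT:  [delta, bravo, alpha, foxtrot, hotel, hotel, foxtrot]
Final RIGHT: [india, alpha, bravo, bravo, bravo, alpha, echo]
i=0: L=delta=BASE, R=india -> take RIGHT -> india
i=1: L=bravo, R=alpha=BASE -> take LEFT -> bravo
i=2: L=alpha, R=bravo=BASE -> take LEFT -> alpha
i=3: L=foxtrot=BASE, R=bravo -> take RIGHT -> bravo
i=4: L=hotel=BASE, R=bravo -> take RIGHT -> bravo
i=5: L=hotel, R=alpha=BASE -> take LEFT -> hotel
i=6: L=foxtrot, R=echo=BASE -> take LEFT -> foxtrot

Answer: india
bravo
alpha
bravo
bravo
hotel
foxtrot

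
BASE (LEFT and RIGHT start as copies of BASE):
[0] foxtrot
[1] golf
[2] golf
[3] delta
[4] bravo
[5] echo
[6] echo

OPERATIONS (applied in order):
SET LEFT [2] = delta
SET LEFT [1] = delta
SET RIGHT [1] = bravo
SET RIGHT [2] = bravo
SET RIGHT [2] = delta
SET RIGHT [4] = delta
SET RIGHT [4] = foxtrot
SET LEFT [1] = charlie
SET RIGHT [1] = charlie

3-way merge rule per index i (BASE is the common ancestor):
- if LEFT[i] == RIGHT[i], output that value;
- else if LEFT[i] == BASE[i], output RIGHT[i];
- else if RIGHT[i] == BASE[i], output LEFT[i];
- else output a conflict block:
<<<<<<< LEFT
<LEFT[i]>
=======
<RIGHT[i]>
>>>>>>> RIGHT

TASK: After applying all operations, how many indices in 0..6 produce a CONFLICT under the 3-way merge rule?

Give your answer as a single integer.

Final LEFT:  [foxtrot, charlie, delta, delta, bravo, echo, echo]
Final RIGHT: [foxtrot, charlie, delta, delta, foxtrot, echo, echo]
i=0: L=foxtrot R=foxtrot -> agree -> foxtrot
i=1: L=charlie R=charlie -> agree -> charlie
i=2: L=delta R=delta -> agree -> delta
i=3: L=delta R=delta -> agree -> delta
i=4: L=bravo=BASE, R=foxtrot -> take RIGHT -> foxtrot
i=5: L=echo R=echo -> agree -> echo
i=6: L=echo R=echo -> agree -> echo
Conflict count: 0

Answer: 0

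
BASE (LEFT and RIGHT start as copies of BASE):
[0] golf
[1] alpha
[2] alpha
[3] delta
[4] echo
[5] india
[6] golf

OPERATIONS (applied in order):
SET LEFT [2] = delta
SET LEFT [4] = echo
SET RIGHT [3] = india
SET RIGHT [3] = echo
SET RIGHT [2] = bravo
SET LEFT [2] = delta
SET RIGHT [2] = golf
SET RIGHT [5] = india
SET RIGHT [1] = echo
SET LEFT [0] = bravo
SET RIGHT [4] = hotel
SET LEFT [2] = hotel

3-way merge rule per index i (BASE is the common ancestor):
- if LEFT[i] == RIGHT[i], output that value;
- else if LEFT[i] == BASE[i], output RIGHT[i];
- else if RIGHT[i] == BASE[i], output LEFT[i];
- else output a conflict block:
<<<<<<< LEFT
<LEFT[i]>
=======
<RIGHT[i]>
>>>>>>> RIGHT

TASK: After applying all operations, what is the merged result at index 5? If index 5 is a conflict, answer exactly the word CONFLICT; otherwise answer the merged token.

Final LEFT:  [bravo, alpha, hotel, delta, echo, india, golf]
Final RIGHT: [golf, echo, golf, echo, hotel, india, golf]
i=0: L=bravo, R=golf=BASE -> take LEFT -> bravo
i=1: L=alpha=BASE, R=echo -> take RIGHT -> echo
i=2: BASE=alpha L=hotel R=golf all differ -> CONFLICT
i=3: L=delta=BASE, R=echo -> take RIGHT -> echo
i=4: L=echo=BASE, R=hotel -> take RIGHT -> hotel
i=5: L=india R=india -> agree -> india
i=6: L=golf R=golf -> agree -> golf
Index 5 -> india

Answer: india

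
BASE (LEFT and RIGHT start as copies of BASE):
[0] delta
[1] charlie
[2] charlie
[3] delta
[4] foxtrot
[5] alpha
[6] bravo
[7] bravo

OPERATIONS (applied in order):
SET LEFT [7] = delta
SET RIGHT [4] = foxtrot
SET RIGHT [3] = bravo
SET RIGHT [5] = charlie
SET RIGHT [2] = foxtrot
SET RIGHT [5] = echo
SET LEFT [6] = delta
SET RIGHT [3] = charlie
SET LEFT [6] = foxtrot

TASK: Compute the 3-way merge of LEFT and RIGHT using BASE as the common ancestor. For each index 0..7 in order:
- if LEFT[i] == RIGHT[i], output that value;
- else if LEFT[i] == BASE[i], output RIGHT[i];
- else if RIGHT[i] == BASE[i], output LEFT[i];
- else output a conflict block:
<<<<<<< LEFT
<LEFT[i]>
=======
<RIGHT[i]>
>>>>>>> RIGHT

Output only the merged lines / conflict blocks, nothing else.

Final LEFT:  [delta, charlie, charlie, delta, foxtrot, alpha, foxtrot, delta]
Final RIGHT: [delta, charlie, foxtrot, charlie, foxtrot, echo, bravo, bravo]
i=0: L=delta R=delta -> agree -> delta
i=1: L=charlie R=charlie -> agree -> charlie
i=2: L=charlie=BASE, R=foxtrot -> take RIGHT -> foxtrot
i=3: L=delta=BASE, R=charlie -> take RIGHT -> charlie
i=4: L=foxtrot R=foxtrot -> agree -> foxtrot
i=5: L=alpha=BASE, R=echo -> take RIGHT -> echo
i=6: L=foxtrot, R=bravo=BASE -> take LEFT -> foxtrot
i=7: L=delta, R=bravo=BASE -> take LEFT -> delta

Answer: delta
charlie
foxtrot
charlie
foxtrot
echo
foxtrot
delta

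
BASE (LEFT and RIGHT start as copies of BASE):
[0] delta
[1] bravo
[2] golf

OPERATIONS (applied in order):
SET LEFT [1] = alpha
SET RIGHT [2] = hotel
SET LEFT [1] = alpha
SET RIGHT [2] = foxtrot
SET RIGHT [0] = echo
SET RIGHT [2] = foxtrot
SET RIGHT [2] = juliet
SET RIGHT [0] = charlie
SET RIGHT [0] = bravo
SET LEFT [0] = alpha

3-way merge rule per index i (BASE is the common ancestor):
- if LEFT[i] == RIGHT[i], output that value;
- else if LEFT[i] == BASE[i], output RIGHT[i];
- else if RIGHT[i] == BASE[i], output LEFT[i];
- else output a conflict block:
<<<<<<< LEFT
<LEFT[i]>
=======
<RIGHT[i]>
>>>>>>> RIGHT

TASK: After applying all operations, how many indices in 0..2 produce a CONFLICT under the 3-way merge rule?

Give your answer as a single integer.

Answer: 1

Derivation:
Final LEFT:  [alpha, alpha, golf]
Final RIGHT: [bravo, bravo, juliet]
i=0: BASE=delta L=alpha R=bravo all differ -> CONFLICT
i=1: L=alpha, R=bravo=BASE -> take LEFT -> alpha
i=2: L=golf=BASE, R=juliet -> take RIGHT -> juliet
Conflict count: 1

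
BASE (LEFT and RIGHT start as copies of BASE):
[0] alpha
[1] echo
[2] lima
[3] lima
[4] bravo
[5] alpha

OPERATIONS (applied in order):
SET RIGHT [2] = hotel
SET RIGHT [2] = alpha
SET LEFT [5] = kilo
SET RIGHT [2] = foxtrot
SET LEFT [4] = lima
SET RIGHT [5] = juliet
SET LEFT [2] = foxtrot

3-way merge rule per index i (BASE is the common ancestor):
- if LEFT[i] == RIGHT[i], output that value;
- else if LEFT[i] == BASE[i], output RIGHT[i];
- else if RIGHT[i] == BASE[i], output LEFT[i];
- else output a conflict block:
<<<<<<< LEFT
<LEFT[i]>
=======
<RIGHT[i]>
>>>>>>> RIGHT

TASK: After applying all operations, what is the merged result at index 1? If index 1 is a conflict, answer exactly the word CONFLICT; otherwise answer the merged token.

Answer: echo

Derivation:
Final LEFT:  [alpha, echo, foxtrot, lima, lima, kilo]
Final RIGHT: [alpha, echo, foxtrot, lima, bravo, juliet]
i=0: L=alpha R=alpha -> agree -> alpha
i=1: L=echo R=echo -> agree -> echo
i=2: L=foxtrot R=foxtrot -> agree -> foxtrot
i=3: L=lima R=lima -> agree -> lima
i=4: L=lima, R=bravo=BASE -> take LEFT -> lima
i=5: BASE=alpha L=kilo R=juliet all differ -> CONFLICT
Index 1 -> echo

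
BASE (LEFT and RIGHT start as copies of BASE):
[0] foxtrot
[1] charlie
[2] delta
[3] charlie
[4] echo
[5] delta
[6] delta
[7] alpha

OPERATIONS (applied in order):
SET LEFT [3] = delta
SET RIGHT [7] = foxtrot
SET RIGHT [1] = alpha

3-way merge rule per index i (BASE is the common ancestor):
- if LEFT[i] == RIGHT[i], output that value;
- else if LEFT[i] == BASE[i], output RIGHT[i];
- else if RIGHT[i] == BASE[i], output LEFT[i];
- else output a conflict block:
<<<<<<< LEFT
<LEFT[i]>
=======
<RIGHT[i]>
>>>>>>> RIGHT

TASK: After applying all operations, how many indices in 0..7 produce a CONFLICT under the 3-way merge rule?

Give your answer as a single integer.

Final LEFT:  [foxtrot, charlie, delta, delta, echo, delta, delta, alpha]
Final RIGHT: [foxtrot, alpha, delta, charlie, echo, delta, delta, foxtrot]
i=0: L=foxtrot R=foxtrot -> agree -> foxtrot
i=1: L=charlie=BASE, R=alpha -> take RIGHT -> alpha
i=2: L=delta R=delta -> agree -> delta
i=3: L=delta, R=charlie=BASE -> take LEFT -> delta
i=4: L=echo R=echo -> agree -> echo
i=5: L=delta R=delta -> agree -> delta
i=6: L=delta R=delta -> agree -> delta
i=7: L=alpha=BASE, R=foxtrot -> take RIGHT -> foxtrot
Conflict count: 0

Answer: 0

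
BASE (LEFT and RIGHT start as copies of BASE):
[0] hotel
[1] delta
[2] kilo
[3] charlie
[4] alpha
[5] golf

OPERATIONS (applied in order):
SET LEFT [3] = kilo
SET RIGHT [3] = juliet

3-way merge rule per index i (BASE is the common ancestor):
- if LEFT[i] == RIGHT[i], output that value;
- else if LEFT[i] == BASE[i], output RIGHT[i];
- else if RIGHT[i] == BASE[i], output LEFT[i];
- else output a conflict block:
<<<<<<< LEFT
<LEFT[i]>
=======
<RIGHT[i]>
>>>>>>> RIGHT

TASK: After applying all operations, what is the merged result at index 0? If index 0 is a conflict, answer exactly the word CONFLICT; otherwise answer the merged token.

Answer: hotel

Derivation:
Final LEFT:  [hotel, delta, kilo, kilo, alpha, golf]
Final RIGHT: [hotel, delta, kilo, juliet, alpha, golf]
i=0: L=hotel R=hotel -> agree -> hotel
i=1: L=delta R=delta -> agree -> delta
i=2: L=kilo R=kilo -> agree -> kilo
i=3: BASE=charlie L=kilo R=juliet all differ -> CONFLICT
i=4: L=alpha R=alpha -> agree -> alpha
i=5: L=golf R=golf -> agree -> golf
Index 0 -> hotel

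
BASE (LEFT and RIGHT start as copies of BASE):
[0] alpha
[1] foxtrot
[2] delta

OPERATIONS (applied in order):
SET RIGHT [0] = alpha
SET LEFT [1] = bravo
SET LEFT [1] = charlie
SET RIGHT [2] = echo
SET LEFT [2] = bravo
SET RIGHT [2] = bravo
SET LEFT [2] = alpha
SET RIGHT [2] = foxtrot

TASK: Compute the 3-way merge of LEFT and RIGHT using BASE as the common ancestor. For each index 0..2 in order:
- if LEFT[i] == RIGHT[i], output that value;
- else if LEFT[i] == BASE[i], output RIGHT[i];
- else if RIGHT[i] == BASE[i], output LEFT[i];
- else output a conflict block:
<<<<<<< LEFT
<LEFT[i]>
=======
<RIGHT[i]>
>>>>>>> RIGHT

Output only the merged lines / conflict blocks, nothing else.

Final LEFT:  [alpha, charlie, alpha]
Final RIGHT: [alpha, foxtrot, foxtrot]
i=0: L=alpha R=alpha -> agree -> alpha
i=1: L=charlie, R=foxtrot=BASE -> take LEFT -> charlie
i=2: BASE=delta L=alpha R=foxtrot all differ -> CONFLICT

Answer: alpha
charlie
<<<<<<< LEFT
alpha
=======
foxtrot
>>>>>>> RIGHT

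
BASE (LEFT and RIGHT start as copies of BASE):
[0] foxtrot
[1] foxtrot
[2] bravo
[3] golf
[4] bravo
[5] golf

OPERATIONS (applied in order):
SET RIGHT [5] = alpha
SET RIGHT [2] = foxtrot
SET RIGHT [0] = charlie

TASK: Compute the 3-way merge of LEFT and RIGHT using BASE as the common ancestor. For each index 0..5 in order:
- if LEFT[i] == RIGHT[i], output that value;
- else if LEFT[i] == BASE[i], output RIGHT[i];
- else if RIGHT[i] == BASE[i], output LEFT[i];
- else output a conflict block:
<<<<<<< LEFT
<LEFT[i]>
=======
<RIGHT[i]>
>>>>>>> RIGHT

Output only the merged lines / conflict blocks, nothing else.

Final LEFT:  [foxtrot, foxtrot, bravo, golf, bravo, golf]
Final RIGHT: [charlie, foxtrot, foxtrot, golf, bravo, alpha]
i=0: L=foxtrot=BASE, R=charlie -> take RIGHT -> charlie
i=1: L=foxtrot R=foxtrot -> agree -> foxtrot
i=2: L=bravo=BASE, R=foxtrot -> take RIGHT -> foxtrot
i=3: L=golf R=golf -> agree -> golf
i=4: L=bravo R=bravo -> agree -> bravo
i=5: L=golf=BASE, R=alpha -> take RIGHT -> alpha

Answer: charlie
foxtrot
foxtrot
golf
bravo
alpha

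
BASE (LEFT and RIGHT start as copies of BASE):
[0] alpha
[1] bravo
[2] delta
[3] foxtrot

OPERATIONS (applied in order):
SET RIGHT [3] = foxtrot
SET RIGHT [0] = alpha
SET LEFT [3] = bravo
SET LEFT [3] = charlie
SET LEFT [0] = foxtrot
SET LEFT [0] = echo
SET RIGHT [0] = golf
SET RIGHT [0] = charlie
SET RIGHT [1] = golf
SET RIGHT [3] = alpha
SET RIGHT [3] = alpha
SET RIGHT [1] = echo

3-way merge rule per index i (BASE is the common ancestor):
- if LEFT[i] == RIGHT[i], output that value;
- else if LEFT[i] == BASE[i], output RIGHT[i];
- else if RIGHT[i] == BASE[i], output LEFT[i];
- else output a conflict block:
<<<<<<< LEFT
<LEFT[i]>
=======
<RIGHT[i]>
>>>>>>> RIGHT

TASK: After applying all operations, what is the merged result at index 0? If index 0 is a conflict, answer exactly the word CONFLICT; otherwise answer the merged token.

Final LEFT:  [echo, bravo, delta, charlie]
Final RIGHT: [charlie, echo, delta, alpha]
i=0: BASE=alpha L=echo R=charlie all differ -> CONFLICT
i=1: L=bravo=BASE, R=echo -> take RIGHT -> echo
i=2: L=delta R=delta -> agree -> delta
i=3: BASE=foxtrot L=charlie R=alpha all differ -> CONFLICT
Index 0 -> CONFLICT

Answer: CONFLICT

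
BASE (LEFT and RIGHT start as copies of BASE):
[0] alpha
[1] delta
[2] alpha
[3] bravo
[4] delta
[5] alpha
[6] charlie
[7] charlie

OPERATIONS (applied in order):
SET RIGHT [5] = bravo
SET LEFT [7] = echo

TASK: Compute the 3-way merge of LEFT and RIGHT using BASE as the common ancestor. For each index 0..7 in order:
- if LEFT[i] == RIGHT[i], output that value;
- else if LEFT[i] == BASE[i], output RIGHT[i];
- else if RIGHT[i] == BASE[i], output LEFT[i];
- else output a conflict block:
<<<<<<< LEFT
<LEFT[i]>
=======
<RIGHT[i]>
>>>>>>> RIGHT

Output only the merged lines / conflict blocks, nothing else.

Answer: alpha
delta
alpha
bravo
delta
bravo
charlie
echo

Derivation:
Final LEFT:  [alpha, delta, alpha, bravo, delta, alpha, charlie, echo]
Final RIGHT: [alpha, delta, alpha, bravo, delta, bravo, charlie, charlie]
i=0: L=alpha R=alpha -> agree -> alpha
i=1: L=delta R=delta -> agree -> delta
i=2: L=alpha R=alpha -> agree -> alpha
i=3: L=bravo R=bravo -> agree -> bravo
i=4: L=delta R=delta -> agree -> delta
i=5: L=alpha=BASE, R=bravo -> take RIGHT -> bravo
i=6: L=charlie R=charlie -> agree -> charlie
i=7: L=echo, R=charlie=BASE -> take LEFT -> echo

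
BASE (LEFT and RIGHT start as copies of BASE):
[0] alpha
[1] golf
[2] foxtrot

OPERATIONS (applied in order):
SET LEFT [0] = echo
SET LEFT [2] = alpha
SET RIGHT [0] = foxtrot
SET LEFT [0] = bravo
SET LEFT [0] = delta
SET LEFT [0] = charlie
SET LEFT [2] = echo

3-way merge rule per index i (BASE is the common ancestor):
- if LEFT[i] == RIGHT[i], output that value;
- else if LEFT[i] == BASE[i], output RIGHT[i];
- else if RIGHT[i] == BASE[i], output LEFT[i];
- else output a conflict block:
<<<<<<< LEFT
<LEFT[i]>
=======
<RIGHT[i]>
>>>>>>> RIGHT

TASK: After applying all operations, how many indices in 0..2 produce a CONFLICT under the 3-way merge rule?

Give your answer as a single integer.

Final LEFT:  [charlie, golf, echo]
Final RIGHT: [foxtrot, golf, foxtrot]
i=0: BASE=alpha L=charlie R=foxtrot all differ -> CONFLICT
i=1: L=golf R=golf -> agree -> golf
i=2: L=echo, R=foxtrot=BASE -> take LEFT -> echo
Conflict count: 1

Answer: 1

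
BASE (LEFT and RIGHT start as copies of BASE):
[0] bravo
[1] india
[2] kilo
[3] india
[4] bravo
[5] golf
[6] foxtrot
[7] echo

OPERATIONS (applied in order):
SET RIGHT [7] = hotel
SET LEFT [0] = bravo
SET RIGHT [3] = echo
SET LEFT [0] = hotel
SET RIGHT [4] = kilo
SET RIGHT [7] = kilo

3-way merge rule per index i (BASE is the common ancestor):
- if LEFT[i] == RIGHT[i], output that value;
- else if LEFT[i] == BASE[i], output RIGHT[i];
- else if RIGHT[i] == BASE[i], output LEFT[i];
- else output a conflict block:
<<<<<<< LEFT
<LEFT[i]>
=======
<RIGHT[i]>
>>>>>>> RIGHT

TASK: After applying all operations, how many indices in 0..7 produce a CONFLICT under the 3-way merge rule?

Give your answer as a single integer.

Final LEFT:  [hotel, india, kilo, india, bravo, golf, foxtrot, echo]
Final RIGHT: [bravo, india, kilo, echo, kilo, golf, foxtrot, kilo]
i=0: L=hotel, R=bravo=BASE -> take LEFT -> hotel
i=1: L=india R=india -> agree -> india
i=2: L=kilo R=kilo -> agree -> kilo
i=3: L=india=BASE, R=echo -> take RIGHT -> echo
i=4: L=bravo=BASE, R=kilo -> take RIGHT -> kilo
i=5: L=golf R=golf -> agree -> golf
i=6: L=foxtrot R=foxtrot -> agree -> foxtrot
i=7: L=echo=BASE, R=kilo -> take RIGHT -> kilo
Conflict count: 0

Answer: 0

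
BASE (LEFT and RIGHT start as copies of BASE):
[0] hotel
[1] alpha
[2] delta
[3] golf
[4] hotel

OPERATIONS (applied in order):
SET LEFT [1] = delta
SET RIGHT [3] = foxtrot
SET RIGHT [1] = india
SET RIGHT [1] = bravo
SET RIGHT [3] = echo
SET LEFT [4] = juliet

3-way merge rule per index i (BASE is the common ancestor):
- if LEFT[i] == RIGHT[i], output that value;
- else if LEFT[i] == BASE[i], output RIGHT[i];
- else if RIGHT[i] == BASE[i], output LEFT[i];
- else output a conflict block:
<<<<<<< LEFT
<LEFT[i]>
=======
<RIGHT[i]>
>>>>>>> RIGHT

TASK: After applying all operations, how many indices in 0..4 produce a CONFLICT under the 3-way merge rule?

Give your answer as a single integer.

Answer: 1

Derivation:
Final LEFT:  [hotel, delta, delta, golf, juliet]
Final RIGHT: [hotel, bravo, delta, echo, hotel]
i=0: L=hotel R=hotel -> agree -> hotel
i=1: BASE=alpha L=delta R=bravo all differ -> CONFLICT
i=2: L=delta R=delta -> agree -> delta
i=3: L=golf=BASE, R=echo -> take RIGHT -> echo
i=4: L=juliet, R=hotel=BASE -> take LEFT -> juliet
Conflict count: 1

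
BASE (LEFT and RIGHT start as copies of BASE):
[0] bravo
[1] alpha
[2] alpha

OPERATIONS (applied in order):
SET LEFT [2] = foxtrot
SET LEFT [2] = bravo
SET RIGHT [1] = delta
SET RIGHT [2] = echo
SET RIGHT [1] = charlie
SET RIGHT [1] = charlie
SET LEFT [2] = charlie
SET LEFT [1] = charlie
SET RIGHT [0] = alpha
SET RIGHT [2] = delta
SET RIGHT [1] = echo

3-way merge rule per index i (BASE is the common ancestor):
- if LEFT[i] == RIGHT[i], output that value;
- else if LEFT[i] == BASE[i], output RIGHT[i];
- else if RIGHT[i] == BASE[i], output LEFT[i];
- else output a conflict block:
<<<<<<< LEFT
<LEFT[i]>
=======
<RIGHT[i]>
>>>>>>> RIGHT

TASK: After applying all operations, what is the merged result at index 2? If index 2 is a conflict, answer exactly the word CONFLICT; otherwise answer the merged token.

Answer: CONFLICT

Derivation:
Final LEFT:  [bravo, charlie, charlie]
Final RIGHT: [alpha, echo, delta]
i=0: L=bravo=BASE, R=alpha -> take RIGHT -> alpha
i=1: BASE=alpha L=charlie R=echo all differ -> CONFLICT
i=2: BASE=alpha L=charlie R=delta all differ -> CONFLICT
Index 2 -> CONFLICT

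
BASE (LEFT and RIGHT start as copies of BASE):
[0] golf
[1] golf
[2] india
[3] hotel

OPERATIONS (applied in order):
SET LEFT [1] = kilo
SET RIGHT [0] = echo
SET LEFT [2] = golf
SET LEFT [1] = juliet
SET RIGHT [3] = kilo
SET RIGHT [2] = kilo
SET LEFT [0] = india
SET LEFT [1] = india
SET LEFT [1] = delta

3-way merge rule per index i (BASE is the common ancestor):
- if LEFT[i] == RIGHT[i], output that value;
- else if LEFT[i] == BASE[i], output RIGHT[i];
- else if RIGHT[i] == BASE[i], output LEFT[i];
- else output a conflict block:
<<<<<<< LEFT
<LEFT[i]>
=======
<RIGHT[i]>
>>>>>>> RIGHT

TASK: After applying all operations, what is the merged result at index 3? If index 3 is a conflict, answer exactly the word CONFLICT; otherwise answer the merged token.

Final LEFT:  [india, delta, golf, hotel]
Final RIGHT: [echo, golf, kilo, kilo]
i=0: BASE=golf L=india R=echo all differ -> CONFLICT
i=1: L=delta, R=golf=BASE -> take LEFT -> delta
i=2: BASE=india L=golf R=kilo all differ -> CONFLICT
i=3: L=hotel=BASE, R=kilo -> take RIGHT -> kilo
Index 3 -> kilo

Answer: kilo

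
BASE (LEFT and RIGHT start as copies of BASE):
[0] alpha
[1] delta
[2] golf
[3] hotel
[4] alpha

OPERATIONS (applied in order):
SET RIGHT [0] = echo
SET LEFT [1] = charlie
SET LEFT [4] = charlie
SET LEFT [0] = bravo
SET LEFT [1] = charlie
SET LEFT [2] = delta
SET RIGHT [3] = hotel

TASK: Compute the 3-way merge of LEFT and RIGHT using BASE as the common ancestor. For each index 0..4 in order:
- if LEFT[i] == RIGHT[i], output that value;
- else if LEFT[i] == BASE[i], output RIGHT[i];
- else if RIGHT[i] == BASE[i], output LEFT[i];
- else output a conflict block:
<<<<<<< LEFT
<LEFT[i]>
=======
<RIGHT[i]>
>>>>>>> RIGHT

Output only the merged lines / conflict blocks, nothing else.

Answer: <<<<<<< LEFT
bravo
=======
echo
>>>>>>> RIGHT
charlie
delta
hotel
charlie

Derivation:
Final LEFT:  [bravo, charlie, delta, hotel, charlie]
Final RIGHT: [echo, delta, golf, hotel, alpha]
i=0: BASE=alpha L=bravo R=echo all differ -> CONFLICT
i=1: L=charlie, R=delta=BASE -> take LEFT -> charlie
i=2: L=delta, R=golf=BASE -> take LEFT -> delta
i=3: L=hotel R=hotel -> agree -> hotel
i=4: L=charlie, R=alpha=BASE -> take LEFT -> charlie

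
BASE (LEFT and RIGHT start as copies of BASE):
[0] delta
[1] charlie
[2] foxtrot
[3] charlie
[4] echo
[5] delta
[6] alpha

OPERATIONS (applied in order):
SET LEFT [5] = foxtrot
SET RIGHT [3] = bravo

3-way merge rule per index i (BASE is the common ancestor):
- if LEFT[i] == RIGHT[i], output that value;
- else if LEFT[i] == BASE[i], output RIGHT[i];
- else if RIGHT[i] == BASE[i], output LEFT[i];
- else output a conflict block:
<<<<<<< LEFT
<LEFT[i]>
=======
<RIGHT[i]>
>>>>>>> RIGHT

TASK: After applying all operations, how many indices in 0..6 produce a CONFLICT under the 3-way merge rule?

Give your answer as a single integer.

Answer: 0

Derivation:
Final LEFT:  [delta, charlie, foxtrot, charlie, echo, foxtrot, alpha]
Final RIGHT: [delta, charlie, foxtrot, bravo, echo, delta, alpha]
i=0: L=delta R=delta -> agree -> delta
i=1: L=charlie R=charlie -> agree -> charlie
i=2: L=foxtrot R=foxtrot -> agree -> foxtrot
i=3: L=charlie=BASE, R=bravo -> take RIGHT -> bravo
i=4: L=echo R=echo -> agree -> echo
i=5: L=foxtrot, R=delta=BASE -> take LEFT -> foxtrot
i=6: L=alpha R=alpha -> agree -> alpha
Conflict count: 0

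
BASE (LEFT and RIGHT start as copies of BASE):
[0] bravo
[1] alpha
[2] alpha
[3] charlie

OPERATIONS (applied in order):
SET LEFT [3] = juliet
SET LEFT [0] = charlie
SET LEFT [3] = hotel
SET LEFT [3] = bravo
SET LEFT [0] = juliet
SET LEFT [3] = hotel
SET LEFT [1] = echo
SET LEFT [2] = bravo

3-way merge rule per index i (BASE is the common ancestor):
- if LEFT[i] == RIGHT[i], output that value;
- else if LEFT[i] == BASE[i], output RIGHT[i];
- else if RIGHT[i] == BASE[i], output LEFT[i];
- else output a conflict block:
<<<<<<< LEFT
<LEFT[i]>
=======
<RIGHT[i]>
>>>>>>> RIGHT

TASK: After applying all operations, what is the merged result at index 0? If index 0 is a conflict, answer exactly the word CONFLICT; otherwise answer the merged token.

Answer: juliet

Derivation:
Final LEFT:  [juliet, echo, bravo, hotel]
Final RIGHT: [bravo, alpha, alpha, charlie]
i=0: L=juliet, R=bravo=BASE -> take LEFT -> juliet
i=1: L=echo, R=alpha=BASE -> take LEFT -> echo
i=2: L=bravo, R=alpha=BASE -> take LEFT -> bravo
i=3: L=hotel, R=charlie=BASE -> take LEFT -> hotel
Index 0 -> juliet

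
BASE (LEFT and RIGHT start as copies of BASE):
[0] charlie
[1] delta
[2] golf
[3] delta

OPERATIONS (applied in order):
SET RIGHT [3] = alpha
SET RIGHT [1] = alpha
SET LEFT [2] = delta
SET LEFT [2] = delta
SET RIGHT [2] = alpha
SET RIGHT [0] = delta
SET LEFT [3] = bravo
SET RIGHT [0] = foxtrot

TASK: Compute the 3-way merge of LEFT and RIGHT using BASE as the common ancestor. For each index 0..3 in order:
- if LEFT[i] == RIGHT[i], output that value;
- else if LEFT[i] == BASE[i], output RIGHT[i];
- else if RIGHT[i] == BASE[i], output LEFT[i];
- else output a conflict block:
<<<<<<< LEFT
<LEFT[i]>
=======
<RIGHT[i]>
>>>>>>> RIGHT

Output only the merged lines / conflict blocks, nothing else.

Answer: foxtrot
alpha
<<<<<<< LEFT
delta
=======
alpha
>>>>>>> RIGHT
<<<<<<< LEFT
bravo
=======
alpha
>>>>>>> RIGHT

Derivation:
Final LEFT:  [charlie, delta, delta, bravo]
Final RIGHT: [foxtrot, alpha, alpha, alpha]
i=0: L=charlie=BASE, R=foxtrot -> take RIGHT -> foxtrot
i=1: L=delta=BASE, R=alpha -> take RIGHT -> alpha
i=2: BASE=golf L=delta R=alpha all differ -> CONFLICT
i=3: BASE=delta L=bravo R=alpha all differ -> CONFLICT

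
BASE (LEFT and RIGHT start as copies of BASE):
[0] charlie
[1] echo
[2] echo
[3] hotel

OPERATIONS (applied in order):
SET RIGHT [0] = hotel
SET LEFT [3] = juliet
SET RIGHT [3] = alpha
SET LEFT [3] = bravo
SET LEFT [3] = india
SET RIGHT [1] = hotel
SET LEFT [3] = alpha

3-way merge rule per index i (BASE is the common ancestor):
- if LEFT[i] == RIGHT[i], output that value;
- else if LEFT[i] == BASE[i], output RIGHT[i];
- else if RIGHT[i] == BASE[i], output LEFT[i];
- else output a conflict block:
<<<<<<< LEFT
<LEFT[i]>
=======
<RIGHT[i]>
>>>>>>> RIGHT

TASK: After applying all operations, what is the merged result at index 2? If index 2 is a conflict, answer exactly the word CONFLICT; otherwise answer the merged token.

Final LEFT:  [charlie, echo, echo, alpha]
Final RIGHT: [hotel, hotel, echo, alpha]
i=0: L=charlie=BASE, R=hotel -> take RIGHT -> hotel
i=1: L=echo=BASE, R=hotel -> take RIGHT -> hotel
i=2: L=echo R=echo -> agree -> echo
i=3: L=alpha R=alpha -> agree -> alpha
Index 2 -> echo

Answer: echo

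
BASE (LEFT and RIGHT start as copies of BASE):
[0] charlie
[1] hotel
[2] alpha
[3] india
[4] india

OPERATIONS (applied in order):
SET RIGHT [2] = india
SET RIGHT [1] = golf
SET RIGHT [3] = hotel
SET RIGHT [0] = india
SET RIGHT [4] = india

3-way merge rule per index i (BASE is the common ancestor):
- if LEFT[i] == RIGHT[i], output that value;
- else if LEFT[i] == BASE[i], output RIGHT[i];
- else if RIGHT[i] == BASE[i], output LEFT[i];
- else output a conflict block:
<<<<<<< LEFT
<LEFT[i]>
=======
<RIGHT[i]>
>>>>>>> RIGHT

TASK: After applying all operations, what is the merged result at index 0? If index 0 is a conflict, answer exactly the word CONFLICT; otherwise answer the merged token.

Final LEFT:  [charlie, hotel, alpha, india, india]
Final RIGHT: [india, golf, india, hotel, india]
i=0: L=charlie=BASE, R=india -> take RIGHT -> india
i=1: L=hotel=BASE, R=golf -> take RIGHT -> golf
i=2: L=alpha=BASE, R=india -> take RIGHT -> india
i=3: L=india=BASE, R=hotel -> take RIGHT -> hotel
i=4: L=india R=india -> agree -> india
Index 0 -> india

Answer: india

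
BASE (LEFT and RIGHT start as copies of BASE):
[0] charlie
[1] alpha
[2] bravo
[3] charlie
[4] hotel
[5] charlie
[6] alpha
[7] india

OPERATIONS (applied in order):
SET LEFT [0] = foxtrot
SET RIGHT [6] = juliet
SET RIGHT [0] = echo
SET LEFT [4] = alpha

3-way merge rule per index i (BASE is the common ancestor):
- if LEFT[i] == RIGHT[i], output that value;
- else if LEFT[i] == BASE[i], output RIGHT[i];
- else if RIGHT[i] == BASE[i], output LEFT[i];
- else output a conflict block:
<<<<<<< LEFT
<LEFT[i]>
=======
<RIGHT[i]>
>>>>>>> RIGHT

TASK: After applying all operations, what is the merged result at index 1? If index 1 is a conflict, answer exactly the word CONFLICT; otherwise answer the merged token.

Final LEFT:  [foxtrot, alpha, bravo, charlie, alpha, charlie, alpha, india]
Final RIGHT: [echo, alpha, bravo, charlie, hotel, charlie, juliet, india]
i=0: BASE=charlie L=foxtrot R=echo all differ -> CONFLICT
i=1: L=alpha R=alpha -> agree -> alpha
i=2: L=bravo R=bravo -> agree -> bravo
i=3: L=charlie R=charlie -> agree -> charlie
i=4: L=alpha, R=hotel=BASE -> take LEFT -> alpha
i=5: L=charlie R=charlie -> agree -> charlie
i=6: L=alpha=BASE, R=juliet -> take RIGHT -> juliet
i=7: L=india R=india -> agree -> india
Index 1 -> alpha

Answer: alpha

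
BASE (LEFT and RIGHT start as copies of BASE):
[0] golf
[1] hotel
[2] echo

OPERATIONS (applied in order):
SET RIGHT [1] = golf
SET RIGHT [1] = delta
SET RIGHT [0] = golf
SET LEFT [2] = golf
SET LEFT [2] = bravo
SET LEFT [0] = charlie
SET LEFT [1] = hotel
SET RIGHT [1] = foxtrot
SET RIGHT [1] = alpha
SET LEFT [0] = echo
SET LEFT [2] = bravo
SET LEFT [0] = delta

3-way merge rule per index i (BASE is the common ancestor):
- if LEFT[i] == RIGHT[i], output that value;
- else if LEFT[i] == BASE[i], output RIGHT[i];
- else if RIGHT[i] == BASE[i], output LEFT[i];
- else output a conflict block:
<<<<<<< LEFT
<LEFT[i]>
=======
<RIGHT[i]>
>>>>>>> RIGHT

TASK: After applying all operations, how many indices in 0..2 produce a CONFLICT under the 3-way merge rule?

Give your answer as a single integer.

Answer: 0

Derivation:
Final LEFT:  [delta, hotel, bravo]
Final RIGHT: [golf, alpha, echo]
i=0: L=delta, R=golf=BASE -> take LEFT -> delta
i=1: L=hotel=BASE, R=alpha -> take RIGHT -> alpha
i=2: L=bravo, R=echo=BASE -> take LEFT -> bravo
Conflict count: 0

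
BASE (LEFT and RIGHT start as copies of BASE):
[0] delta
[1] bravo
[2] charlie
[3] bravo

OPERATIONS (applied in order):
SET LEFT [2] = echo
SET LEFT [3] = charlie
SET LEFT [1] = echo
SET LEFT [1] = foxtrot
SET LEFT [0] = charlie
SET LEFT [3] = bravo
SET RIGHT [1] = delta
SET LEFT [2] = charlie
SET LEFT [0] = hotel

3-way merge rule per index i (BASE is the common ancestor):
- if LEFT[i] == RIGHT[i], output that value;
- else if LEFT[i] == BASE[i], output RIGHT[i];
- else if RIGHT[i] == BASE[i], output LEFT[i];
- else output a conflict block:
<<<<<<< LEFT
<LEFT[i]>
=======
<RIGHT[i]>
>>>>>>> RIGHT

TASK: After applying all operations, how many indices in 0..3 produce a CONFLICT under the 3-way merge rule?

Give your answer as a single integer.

Answer: 1

Derivation:
Final LEFT:  [hotel, foxtrot, charlie, bravo]
Final RIGHT: [delta, delta, charlie, bravo]
i=0: L=hotel, R=delta=BASE -> take LEFT -> hotel
i=1: BASE=bravo L=foxtrot R=delta all differ -> CONFLICT
i=2: L=charlie R=charlie -> agree -> charlie
i=3: L=bravo R=bravo -> agree -> bravo
Conflict count: 1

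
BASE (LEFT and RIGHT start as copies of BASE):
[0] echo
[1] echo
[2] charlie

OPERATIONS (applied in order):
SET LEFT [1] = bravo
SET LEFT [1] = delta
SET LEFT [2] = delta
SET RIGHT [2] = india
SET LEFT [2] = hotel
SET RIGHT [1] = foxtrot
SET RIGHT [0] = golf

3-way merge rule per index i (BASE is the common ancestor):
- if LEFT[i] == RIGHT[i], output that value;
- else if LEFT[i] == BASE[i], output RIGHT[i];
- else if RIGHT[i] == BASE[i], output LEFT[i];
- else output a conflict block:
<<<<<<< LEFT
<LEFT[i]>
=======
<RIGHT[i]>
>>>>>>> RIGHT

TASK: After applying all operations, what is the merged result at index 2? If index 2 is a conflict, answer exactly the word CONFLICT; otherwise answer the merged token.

Final LEFT:  [echo, delta, hotel]
Final RIGHT: [golf, foxtrot, india]
i=0: L=echo=BASE, R=golf -> take RIGHT -> golf
i=1: BASE=echo L=delta R=foxtrot all differ -> CONFLICT
i=2: BASE=charlie L=hotel R=india all differ -> CONFLICT
Index 2 -> CONFLICT

Answer: CONFLICT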